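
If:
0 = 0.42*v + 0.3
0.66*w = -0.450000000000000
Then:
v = -0.71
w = -0.68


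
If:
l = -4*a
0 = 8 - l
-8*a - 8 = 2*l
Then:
No Solution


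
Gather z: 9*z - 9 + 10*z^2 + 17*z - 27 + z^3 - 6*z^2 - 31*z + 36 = z^3 + 4*z^2 - 5*z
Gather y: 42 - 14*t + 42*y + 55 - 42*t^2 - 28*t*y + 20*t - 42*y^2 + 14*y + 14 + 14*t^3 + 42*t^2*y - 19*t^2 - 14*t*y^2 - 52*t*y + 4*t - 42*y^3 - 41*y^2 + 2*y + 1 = 14*t^3 - 61*t^2 + 10*t - 42*y^3 + y^2*(-14*t - 83) + y*(42*t^2 - 80*t + 58) + 112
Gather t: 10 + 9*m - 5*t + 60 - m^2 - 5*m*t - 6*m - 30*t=-m^2 + 3*m + t*(-5*m - 35) + 70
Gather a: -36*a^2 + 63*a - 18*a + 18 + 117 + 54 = -36*a^2 + 45*a + 189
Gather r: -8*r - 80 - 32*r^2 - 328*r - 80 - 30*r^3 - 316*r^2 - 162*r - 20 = -30*r^3 - 348*r^2 - 498*r - 180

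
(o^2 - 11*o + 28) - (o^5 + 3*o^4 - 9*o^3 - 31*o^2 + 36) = -o^5 - 3*o^4 + 9*o^3 + 32*o^2 - 11*o - 8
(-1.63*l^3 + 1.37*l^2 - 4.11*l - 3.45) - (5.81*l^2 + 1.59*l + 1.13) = -1.63*l^3 - 4.44*l^2 - 5.7*l - 4.58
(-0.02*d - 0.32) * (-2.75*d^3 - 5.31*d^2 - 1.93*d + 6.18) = 0.055*d^4 + 0.9862*d^3 + 1.7378*d^2 + 0.494*d - 1.9776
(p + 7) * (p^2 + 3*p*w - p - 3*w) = p^3 + 3*p^2*w + 6*p^2 + 18*p*w - 7*p - 21*w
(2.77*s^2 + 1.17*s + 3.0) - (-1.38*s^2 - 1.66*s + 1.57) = 4.15*s^2 + 2.83*s + 1.43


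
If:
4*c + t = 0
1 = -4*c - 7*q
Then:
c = -t/4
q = t/7 - 1/7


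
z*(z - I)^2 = z^3 - 2*I*z^2 - z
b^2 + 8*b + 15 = (b + 3)*(b + 5)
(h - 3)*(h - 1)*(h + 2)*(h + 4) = h^4 + 2*h^3 - 13*h^2 - 14*h + 24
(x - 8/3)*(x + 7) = x^2 + 13*x/3 - 56/3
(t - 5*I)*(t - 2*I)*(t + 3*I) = t^3 - 4*I*t^2 + 11*t - 30*I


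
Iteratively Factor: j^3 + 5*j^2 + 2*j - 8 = (j - 1)*(j^2 + 6*j + 8) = (j - 1)*(j + 2)*(j + 4)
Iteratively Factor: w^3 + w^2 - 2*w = (w)*(w^2 + w - 2) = w*(w - 1)*(w + 2)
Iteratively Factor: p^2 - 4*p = (p)*(p - 4)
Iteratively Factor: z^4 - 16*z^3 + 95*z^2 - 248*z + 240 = (z - 5)*(z^3 - 11*z^2 + 40*z - 48) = (z - 5)*(z - 4)*(z^2 - 7*z + 12) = (z - 5)*(z - 4)^2*(z - 3)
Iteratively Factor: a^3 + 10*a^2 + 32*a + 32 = (a + 2)*(a^2 + 8*a + 16) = (a + 2)*(a + 4)*(a + 4)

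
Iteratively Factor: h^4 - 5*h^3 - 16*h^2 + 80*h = (h)*(h^3 - 5*h^2 - 16*h + 80) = h*(h - 5)*(h^2 - 16) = h*(h - 5)*(h + 4)*(h - 4)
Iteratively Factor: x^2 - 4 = (x + 2)*(x - 2)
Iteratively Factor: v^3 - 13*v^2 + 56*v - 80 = (v - 4)*(v^2 - 9*v + 20) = (v - 4)^2*(v - 5)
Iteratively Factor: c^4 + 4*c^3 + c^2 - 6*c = (c - 1)*(c^3 + 5*c^2 + 6*c) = c*(c - 1)*(c^2 + 5*c + 6) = c*(c - 1)*(c + 3)*(c + 2)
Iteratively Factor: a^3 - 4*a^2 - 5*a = (a + 1)*(a^2 - 5*a) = a*(a + 1)*(a - 5)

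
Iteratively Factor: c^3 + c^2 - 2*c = (c - 1)*(c^2 + 2*c) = (c - 1)*(c + 2)*(c)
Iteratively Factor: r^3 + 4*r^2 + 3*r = (r)*(r^2 + 4*r + 3) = r*(r + 3)*(r + 1)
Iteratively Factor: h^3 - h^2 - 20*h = (h - 5)*(h^2 + 4*h) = h*(h - 5)*(h + 4)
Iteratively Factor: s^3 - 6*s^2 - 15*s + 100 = (s + 4)*(s^2 - 10*s + 25) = (s - 5)*(s + 4)*(s - 5)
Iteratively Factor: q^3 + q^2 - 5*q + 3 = (q - 1)*(q^2 + 2*q - 3) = (q - 1)*(q + 3)*(q - 1)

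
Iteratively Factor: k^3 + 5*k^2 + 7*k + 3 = (k + 1)*(k^2 + 4*k + 3) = (k + 1)*(k + 3)*(k + 1)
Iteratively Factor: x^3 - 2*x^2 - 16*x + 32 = (x - 2)*(x^2 - 16) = (x - 2)*(x + 4)*(x - 4)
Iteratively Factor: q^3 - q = (q - 1)*(q^2 + q) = q*(q - 1)*(q + 1)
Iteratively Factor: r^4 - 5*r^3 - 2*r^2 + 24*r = (r - 4)*(r^3 - r^2 - 6*r) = r*(r - 4)*(r^2 - r - 6) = r*(r - 4)*(r + 2)*(r - 3)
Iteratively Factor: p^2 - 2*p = (p)*(p - 2)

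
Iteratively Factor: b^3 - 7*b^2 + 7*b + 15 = (b - 3)*(b^2 - 4*b - 5) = (b - 5)*(b - 3)*(b + 1)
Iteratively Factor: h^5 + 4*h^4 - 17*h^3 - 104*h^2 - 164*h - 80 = (h + 1)*(h^4 + 3*h^3 - 20*h^2 - 84*h - 80) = (h + 1)*(h + 2)*(h^3 + h^2 - 22*h - 40) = (h - 5)*(h + 1)*(h + 2)*(h^2 + 6*h + 8) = (h - 5)*(h + 1)*(h + 2)*(h + 4)*(h + 2)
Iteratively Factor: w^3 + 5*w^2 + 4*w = (w + 4)*(w^2 + w) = w*(w + 4)*(w + 1)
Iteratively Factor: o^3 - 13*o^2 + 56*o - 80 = (o - 4)*(o^2 - 9*o + 20) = (o - 4)^2*(o - 5)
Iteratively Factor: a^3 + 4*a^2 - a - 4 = (a + 1)*(a^2 + 3*a - 4) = (a + 1)*(a + 4)*(a - 1)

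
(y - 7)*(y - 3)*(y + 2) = y^3 - 8*y^2 + y + 42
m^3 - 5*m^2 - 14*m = m*(m - 7)*(m + 2)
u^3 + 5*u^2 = u^2*(u + 5)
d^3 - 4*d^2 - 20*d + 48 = (d - 6)*(d - 2)*(d + 4)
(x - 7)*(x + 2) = x^2 - 5*x - 14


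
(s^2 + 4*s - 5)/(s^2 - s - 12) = (-s^2 - 4*s + 5)/(-s^2 + s + 12)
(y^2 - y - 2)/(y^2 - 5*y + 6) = (y + 1)/(y - 3)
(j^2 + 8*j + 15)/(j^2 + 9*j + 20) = (j + 3)/(j + 4)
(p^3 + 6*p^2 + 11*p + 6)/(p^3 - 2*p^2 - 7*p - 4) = (p^2 + 5*p + 6)/(p^2 - 3*p - 4)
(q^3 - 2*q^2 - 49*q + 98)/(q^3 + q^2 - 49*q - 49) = (q - 2)/(q + 1)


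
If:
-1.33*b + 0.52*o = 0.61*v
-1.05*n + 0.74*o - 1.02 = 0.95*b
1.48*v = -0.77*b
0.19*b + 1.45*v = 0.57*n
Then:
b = 0.67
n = -0.66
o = 1.30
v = -0.35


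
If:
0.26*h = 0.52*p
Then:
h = 2.0*p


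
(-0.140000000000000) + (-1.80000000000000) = -1.94000000000000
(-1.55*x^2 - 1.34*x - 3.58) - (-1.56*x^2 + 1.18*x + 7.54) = 0.01*x^2 - 2.52*x - 11.12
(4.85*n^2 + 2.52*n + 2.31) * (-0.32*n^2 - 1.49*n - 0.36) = -1.552*n^4 - 8.0329*n^3 - 6.24*n^2 - 4.3491*n - 0.8316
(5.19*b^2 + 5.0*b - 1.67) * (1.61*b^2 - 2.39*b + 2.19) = 8.3559*b^4 - 4.3541*b^3 - 3.2726*b^2 + 14.9413*b - 3.6573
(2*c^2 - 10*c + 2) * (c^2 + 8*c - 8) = 2*c^4 + 6*c^3 - 94*c^2 + 96*c - 16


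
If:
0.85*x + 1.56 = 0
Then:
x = -1.84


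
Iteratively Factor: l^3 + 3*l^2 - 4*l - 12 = (l + 3)*(l^2 - 4) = (l + 2)*(l + 3)*(l - 2)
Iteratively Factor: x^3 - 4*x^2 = (x)*(x^2 - 4*x) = x*(x - 4)*(x)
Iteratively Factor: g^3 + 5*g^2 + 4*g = (g + 1)*(g^2 + 4*g) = g*(g + 1)*(g + 4)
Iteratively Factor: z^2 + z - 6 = (z - 2)*(z + 3)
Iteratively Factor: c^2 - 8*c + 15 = (c - 3)*(c - 5)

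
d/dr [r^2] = 2*r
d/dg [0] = 0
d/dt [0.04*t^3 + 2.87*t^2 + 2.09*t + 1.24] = 0.12*t^2 + 5.74*t + 2.09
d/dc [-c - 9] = -1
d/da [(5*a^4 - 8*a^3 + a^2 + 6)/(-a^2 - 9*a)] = (-10*a^5 - 127*a^4 + 144*a^3 - 9*a^2 + 12*a + 54)/(a^2*(a^2 + 18*a + 81))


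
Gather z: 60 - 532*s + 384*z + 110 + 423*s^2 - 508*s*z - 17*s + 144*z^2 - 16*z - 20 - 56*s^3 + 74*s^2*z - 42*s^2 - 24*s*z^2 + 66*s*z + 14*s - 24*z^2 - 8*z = -56*s^3 + 381*s^2 - 535*s + z^2*(120 - 24*s) + z*(74*s^2 - 442*s + 360) + 150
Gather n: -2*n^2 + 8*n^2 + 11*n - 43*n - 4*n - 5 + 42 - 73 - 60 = 6*n^2 - 36*n - 96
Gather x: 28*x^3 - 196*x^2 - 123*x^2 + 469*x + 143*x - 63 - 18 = 28*x^3 - 319*x^2 + 612*x - 81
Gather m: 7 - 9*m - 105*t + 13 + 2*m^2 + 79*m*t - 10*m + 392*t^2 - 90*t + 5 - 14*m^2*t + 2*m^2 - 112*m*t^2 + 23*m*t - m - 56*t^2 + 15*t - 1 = m^2*(4 - 14*t) + m*(-112*t^2 + 102*t - 20) + 336*t^2 - 180*t + 24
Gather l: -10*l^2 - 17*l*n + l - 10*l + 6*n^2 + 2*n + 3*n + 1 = -10*l^2 + l*(-17*n - 9) + 6*n^2 + 5*n + 1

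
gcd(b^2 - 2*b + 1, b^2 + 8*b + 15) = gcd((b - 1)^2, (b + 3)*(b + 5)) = 1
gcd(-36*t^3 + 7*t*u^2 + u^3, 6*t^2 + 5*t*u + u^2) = 3*t + u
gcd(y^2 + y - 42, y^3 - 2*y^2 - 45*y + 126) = y^2 + y - 42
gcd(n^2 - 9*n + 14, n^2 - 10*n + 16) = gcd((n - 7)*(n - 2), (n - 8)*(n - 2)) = n - 2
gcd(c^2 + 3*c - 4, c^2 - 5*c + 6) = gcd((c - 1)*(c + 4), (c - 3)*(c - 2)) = 1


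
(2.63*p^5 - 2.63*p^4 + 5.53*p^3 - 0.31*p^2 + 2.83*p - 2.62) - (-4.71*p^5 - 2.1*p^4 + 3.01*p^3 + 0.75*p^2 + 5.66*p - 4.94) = 7.34*p^5 - 0.53*p^4 + 2.52*p^3 - 1.06*p^2 - 2.83*p + 2.32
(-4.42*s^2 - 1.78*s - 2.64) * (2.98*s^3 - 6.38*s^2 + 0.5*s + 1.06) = -13.1716*s^5 + 22.8952*s^4 + 1.2792*s^3 + 11.268*s^2 - 3.2068*s - 2.7984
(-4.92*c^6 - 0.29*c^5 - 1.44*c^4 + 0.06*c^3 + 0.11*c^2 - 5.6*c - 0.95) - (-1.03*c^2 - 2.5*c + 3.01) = -4.92*c^6 - 0.29*c^5 - 1.44*c^4 + 0.06*c^3 + 1.14*c^2 - 3.1*c - 3.96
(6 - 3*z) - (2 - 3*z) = 4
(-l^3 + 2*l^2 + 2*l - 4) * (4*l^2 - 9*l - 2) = -4*l^5 + 17*l^4 - 8*l^3 - 38*l^2 + 32*l + 8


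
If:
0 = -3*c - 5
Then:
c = -5/3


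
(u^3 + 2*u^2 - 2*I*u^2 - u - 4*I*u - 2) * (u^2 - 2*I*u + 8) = u^5 + 2*u^4 - 4*I*u^4 + 3*u^3 - 8*I*u^3 + 6*u^2 - 14*I*u^2 - 8*u - 28*I*u - 16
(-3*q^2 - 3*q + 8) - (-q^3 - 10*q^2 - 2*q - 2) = q^3 + 7*q^2 - q + 10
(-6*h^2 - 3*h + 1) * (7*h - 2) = -42*h^3 - 9*h^2 + 13*h - 2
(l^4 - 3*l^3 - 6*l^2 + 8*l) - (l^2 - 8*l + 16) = l^4 - 3*l^3 - 7*l^2 + 16*l - 16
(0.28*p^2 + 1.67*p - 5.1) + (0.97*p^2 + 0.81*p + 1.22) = 1.25*p^2 + 2.48*p - 3.88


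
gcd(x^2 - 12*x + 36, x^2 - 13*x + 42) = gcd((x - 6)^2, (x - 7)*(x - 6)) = x - 6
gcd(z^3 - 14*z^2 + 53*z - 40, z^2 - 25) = z - 5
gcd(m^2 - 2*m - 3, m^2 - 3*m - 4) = m + 1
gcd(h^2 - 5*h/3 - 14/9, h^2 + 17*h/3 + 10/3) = h + 2/3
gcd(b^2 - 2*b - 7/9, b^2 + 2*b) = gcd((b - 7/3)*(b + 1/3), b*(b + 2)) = 1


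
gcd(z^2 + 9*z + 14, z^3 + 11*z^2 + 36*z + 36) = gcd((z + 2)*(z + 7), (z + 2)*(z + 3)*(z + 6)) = z + 2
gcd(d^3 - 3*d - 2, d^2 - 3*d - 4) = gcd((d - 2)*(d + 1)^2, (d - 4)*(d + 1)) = d + 1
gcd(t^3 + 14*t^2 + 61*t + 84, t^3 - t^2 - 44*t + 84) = t + 7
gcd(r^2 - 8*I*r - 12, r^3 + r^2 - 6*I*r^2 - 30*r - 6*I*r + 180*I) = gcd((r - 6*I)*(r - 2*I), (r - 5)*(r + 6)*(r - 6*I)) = r - 6*I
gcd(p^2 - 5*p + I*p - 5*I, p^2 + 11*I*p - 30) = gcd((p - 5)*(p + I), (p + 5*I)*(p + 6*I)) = 1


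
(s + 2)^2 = s^2 + 4*s + 4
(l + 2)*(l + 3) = l^2 + 5*l + 6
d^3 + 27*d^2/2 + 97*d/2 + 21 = (d + 1/2)*(d + 6)*(d + 7)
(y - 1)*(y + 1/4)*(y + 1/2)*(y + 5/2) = y^4 + 9*y^3/4 - 5*y^2/4 - 27*y/16 - 5/16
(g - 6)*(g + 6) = g^2 - 36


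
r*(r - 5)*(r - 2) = r^3 - 7*r^2 + 10*r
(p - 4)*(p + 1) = p^2 - 3*p - 4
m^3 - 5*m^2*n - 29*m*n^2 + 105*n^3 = (m - 7*n)*(m - 3*n)*(m + 5*n)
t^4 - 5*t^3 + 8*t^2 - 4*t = t*(t - 2)^2*(t - 1)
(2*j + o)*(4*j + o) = 8*j^2 + 6*j*o + o^2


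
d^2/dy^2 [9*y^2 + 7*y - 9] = 18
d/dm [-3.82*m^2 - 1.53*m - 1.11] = -7.64*m - 1.53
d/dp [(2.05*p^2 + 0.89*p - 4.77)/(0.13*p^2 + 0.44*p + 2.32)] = (0.7863*p^2 + 10.7522*p + 4.1636)/(0.0169*p^4 + 0.1144*p^3 + 0.7968*p^2 + 2.0416*p + 5.3824)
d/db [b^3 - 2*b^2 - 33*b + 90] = 3*b^2 - 4*b - 33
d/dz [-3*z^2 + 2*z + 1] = 2 - 6*z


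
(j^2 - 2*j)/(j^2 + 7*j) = (j - 2)/(j + 7)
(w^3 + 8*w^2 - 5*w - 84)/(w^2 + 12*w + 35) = (w^2 + w - 12)/(w + 5)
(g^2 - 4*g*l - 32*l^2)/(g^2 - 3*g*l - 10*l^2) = (-g^2 + 4*g*l + 32*l^2)/(-g^2 + 3*g*l + 10*l^2)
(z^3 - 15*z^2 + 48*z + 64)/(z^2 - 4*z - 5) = (z^2 - 16*z + 64)/(z - 5)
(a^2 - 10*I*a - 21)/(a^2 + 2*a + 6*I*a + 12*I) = (a^2 - 10*I*a - 21)/(a^2 + a*(2 + 6*I) + 12*I)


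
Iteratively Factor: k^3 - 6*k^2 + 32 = (k + 2)*(k^2 - 8*k + 16) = (k - 4)*(k + 2)*(k - 4)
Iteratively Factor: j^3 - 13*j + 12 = (j - 1)*(j^2 + j - 12) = (j - 1)*(j + 4)*(j - 3)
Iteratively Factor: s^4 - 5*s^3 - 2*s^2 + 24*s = (s)*(s^3 - 5*s^2 - 2*s + 24) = s*(s - 3)*(s^2 - 2*s - 8) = s*(s - 4)*(s - 3)*(s + 2)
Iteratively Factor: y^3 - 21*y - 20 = (y + 4)*(y^2 - 4*y - 5) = (y + 1)*(y + 4)*(y - 5)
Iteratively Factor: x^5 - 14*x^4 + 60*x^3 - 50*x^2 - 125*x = (x)*(x^4 - 14*x^3 + 60*x^2 - 50*x - 125) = x*(x - 5)*(x^3 - 9*x^2 + 15*x + 25) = x*(x - 5)^2*(x^2 - 4*x - 5) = x*(x - 5)^2*(x + 1)*(x - 5)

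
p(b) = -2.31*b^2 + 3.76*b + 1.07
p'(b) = 3.76 - 4.62*b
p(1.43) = 1.72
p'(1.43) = -2.85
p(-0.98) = -4.83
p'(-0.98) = 8.29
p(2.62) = -4.94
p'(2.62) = -8.34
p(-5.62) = -93.02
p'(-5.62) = 29.72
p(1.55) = 1.35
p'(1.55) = -3.40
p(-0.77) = -3.19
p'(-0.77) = 7.32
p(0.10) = 1.42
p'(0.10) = 3.30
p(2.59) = -4.69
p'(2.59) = -8.21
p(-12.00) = -376.69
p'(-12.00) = 59.20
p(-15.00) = -575.08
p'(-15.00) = 73.06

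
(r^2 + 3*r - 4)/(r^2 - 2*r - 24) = (r - 1)/(r - 6)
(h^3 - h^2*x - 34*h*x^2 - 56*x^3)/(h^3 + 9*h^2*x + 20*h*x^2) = (h^2 - 5*h*x - 14*x^2)/(h*(h + 5*x))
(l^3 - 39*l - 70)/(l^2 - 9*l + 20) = (l^3 - 39*l - 70)/(l^2 - 9*l + 20)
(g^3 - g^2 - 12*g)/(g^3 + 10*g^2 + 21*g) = (g - 4)/(g + 7)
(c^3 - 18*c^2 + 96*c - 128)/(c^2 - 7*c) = (c^3 - 18*c^2 + 96*c - 128)/(c*(c - 7))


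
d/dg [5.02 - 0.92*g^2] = -1.84*g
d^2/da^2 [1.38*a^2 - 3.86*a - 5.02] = 2.76000000000000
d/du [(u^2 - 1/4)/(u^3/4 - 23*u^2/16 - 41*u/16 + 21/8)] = 4*(-16*u^4 - 152*u^2 + 290*u - 41)/(16*u^6 - 184*u^5 + 201*u^4 + 2222*u^3 - 251*u^2 - 3444*u + 1764)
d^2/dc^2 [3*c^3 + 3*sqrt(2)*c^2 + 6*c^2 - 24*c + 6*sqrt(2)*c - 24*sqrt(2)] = 18*c + 6*sqrt(2) + 12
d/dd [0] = 0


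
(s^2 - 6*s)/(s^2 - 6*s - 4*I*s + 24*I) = s/(s - 4*I)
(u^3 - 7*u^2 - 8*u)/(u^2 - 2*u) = (u^2 - 7*u - 8)/(u - 2)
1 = 1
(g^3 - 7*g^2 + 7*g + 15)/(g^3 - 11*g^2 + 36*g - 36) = (g^2 - 4*g - 5)/(g^2 - 8*g + 12)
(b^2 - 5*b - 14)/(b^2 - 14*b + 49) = (b + 2)/(b - 7)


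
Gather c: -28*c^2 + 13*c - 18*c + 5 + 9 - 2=-28*c^2 - 5*c + 12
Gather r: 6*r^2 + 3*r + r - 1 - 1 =6*r^2 + 4*r - 2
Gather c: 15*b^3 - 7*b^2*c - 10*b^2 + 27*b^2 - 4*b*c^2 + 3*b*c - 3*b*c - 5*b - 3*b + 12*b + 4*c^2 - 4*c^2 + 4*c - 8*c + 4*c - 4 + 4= 15*b^3 - 7*b^2*c + 17*b^2 - 4*b*c^2 + 4*b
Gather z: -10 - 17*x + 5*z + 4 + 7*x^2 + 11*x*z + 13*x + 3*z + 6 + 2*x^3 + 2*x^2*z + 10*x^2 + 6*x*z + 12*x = 2*x^3 + 17*x^2 + 8*x + z*(2*x^2 + 17*x + 8)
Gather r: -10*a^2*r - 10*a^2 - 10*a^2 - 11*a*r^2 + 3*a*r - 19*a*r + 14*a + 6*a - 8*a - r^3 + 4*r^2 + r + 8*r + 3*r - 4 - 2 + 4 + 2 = -20*a^2 + 12*a - r^3 + r^2*(4 - 11*a) + r*(-10*a^2 - 16*a + 12)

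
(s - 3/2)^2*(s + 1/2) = s^3 - 5*s^2/2 + 3*s/4 + 9/8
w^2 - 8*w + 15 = (w - 5)*(w - 3)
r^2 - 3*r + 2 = (r - 2)*(r - 1)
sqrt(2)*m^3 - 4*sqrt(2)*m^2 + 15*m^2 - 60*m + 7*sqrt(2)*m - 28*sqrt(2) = (m - 4)*(m + 7*sqrt(2))*(sqrt(2)*m + 1)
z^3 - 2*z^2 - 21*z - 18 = (z - 6)*(z + 1)*(z + 3)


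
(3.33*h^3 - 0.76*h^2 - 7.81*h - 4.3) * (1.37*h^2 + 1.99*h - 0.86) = 4.5621*h^5 + 5.5855*h^4 - 15.0759*h^3 - 20.7793*h^2 - 1.8404*h + 3.698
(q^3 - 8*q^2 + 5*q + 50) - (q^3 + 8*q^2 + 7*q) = -16*q^2 - 2*q + 50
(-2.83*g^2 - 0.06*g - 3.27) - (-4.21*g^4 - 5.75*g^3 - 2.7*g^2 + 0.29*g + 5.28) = 4.21*g^4 + 5.75*g^3 - 0.13*g^2 - 0.35*g - 8.55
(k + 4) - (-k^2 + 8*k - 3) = k^2 - 7*k + 7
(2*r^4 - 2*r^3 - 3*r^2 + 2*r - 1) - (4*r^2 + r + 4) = 2*r^4 - 2*r^3 - 7*r^2 + r - 5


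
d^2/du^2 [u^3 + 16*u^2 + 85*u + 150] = 6*u + 32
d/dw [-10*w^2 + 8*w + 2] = 8 - 20*w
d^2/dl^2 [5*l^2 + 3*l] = 10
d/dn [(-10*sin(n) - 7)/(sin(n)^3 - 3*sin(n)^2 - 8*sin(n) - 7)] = (20*sin(n)^3 - 9*sin(n)^2 - 42*sin(n) + 14)*cos(n)/(sin(n)^3 - 3*sin(n)^2 - 8*sin(n) - 7)^2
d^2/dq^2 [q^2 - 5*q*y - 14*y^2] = 2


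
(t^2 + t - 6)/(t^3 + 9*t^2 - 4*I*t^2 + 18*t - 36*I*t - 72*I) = (t - 2)/(t^2 + t*(6 - 4*I) - 24*I)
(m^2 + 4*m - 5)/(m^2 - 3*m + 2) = (m + 5)/(m - 2)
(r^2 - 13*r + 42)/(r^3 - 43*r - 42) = (r - 6)/(r^2 + 7*r + 6)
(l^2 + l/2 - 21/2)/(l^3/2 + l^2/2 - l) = (2*l^2 + l - 21)/(l*(l^2 + l - 2))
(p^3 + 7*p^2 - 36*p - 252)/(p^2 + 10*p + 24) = (p^2 + p - 42)/(p + 4)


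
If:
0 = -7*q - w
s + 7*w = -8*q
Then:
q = -w/7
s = -41*w/7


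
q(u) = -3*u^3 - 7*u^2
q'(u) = -9*u^2 - 14*u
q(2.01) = -52.64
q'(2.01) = -64.50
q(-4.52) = 134.02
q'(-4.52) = -120.59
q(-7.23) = 767.89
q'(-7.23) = -369.24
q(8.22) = -2139.22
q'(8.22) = -723.20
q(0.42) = -1.46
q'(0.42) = -7.47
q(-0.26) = -0.42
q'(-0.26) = 3.03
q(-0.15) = -0.15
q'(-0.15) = 1.90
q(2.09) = -57.96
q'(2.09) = -68.57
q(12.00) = -6192.00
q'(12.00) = -1464.00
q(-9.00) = 1620.00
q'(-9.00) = -603.00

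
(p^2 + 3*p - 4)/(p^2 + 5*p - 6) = (p + 4)/(p + 6)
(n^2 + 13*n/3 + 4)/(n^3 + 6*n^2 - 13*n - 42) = (n^2 + 13*n/3 + 4)/(n^3 + 6*n^2 - 13*n - 42)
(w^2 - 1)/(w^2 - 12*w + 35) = (w^2 - 1)/(w^2 - 12*w + 35)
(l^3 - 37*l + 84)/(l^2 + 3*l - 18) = (l^2 + 3*l - 28)/(l + 6)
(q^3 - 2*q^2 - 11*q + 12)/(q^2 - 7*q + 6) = (q^2 - q - 12)/(q - 6)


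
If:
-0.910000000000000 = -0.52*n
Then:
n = 1.75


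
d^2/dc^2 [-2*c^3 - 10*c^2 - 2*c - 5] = -12*c - 20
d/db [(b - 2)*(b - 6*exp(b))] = b - (b - 2)*(6*exp(b) - 1) - 6*exp(b)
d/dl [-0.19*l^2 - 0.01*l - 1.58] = -0.38*l - 0.01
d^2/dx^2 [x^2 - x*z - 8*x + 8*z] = 2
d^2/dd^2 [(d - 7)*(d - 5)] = 2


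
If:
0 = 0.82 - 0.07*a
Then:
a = 11.71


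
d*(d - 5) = d^2 - 5*d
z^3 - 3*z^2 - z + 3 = (z - 3)*(z - 1)*(z + 1)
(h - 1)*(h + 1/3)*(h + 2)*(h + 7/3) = h^4 + 11*h^3/3 + 13*h^2/9 - 41*h/9 - 14/9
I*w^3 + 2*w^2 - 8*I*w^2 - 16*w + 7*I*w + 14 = (w - 7)*(w - 2*I)*(I*w - I)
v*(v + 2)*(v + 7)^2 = v^4 + 16*v^3 + 77*v^2 + 98*v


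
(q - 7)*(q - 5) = q^2 - 12*q + 35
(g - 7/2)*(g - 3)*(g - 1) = g^3 - 15*g^2/2 + 17*g - 21/2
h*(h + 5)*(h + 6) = h^3 + 11*h^2 + 30*h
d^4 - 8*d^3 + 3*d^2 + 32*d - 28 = (d - 7)*(d - 2)*(d - 1)*(d + 2)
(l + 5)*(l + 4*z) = l^2 + 4*l*z + 5*l + 20*z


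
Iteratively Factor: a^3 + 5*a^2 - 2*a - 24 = (a - 2)*(a^2 + 7*a + 12) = (a - 2)*(a + 4)*(a + 3)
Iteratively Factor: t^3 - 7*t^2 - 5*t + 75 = (t - 5)*(t^2 - 2*t - 15) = (t - 5)^2*(t + 3)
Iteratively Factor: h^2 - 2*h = (h - 2)*(h)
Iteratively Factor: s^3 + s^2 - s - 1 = (s + 1)*(s^2 - 1) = (s - 1)*(s + 1)*(s + 1)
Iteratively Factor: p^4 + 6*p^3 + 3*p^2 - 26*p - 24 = (p + 3)*(p^3 + 3*p^2 - 6*p - 8) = (p + 1)*(p + 3)*(p^2 + 2*p - 8) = (p + 1)*(p + 3)*(p + 4)*(p - 2)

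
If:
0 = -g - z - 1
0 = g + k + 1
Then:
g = -z - 1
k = z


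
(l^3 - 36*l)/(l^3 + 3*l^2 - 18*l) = (l - 6)/(l - 3)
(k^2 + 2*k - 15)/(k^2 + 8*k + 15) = (k - 3)/(k + 3)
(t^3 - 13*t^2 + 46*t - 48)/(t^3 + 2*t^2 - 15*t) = (t^2 - 10*t + 16)/(t*(t + 5))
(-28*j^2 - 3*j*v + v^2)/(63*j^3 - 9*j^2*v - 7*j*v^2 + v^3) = (4*j + v)/(-9*j^2 + v^2)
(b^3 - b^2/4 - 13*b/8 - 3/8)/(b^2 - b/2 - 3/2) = b + 1/4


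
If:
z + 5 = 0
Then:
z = -5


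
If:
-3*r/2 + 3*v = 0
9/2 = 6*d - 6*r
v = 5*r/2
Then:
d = 3/4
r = 0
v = 0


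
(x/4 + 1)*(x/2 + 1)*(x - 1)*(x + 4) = x^4/8 + 9*x^3/8 + 11*x^2/4 - 4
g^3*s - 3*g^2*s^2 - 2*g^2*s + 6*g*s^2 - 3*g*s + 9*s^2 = (g - 3)*(g - 3*s)*(g*s + s)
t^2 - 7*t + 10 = (t - 5)*(t - 2)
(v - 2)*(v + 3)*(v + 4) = v^3 + 5*v^2 - 2*v - 24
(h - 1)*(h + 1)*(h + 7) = h^3 + 7*h^2 - h - 7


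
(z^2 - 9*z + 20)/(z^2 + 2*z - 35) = (z - 4)/(z + 7)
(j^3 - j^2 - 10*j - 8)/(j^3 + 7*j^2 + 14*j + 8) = (j - 4)/(j + 4)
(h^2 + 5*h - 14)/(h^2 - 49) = (h - 2)/(h - 7)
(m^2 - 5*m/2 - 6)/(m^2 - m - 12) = (m + 3/2)/(m + 3)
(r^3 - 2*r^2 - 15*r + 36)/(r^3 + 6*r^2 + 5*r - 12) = (r^2 - 6*r + 9)/(r^2 + 2*r - 3)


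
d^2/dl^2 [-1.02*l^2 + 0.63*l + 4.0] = -2.04000000000000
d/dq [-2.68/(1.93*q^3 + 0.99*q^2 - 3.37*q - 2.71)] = (15.5172*q^2 + 5.3064*q - 9.0316)/(1.93*q^3 + 0.99*q^2 - 3.37*q - 2.71)^2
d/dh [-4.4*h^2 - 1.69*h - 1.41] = -8.8*h - 1.69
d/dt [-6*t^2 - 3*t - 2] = -12*t - 3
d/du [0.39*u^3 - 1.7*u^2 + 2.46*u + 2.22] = 1.17*u^2 - 3.4*u + 2.46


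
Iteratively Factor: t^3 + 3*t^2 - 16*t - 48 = (t + 3)*(t^2 - 16) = (t - 4)*(t + 3)*(t + 4)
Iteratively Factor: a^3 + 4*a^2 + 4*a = (a + 2)*(a^2 + 2*a) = (a + 2)^2*(a)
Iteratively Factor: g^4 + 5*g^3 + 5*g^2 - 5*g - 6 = (g + 1)*(g^3 + 4*g^2 + g - 6) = (g + 1)*(g + 2)*(g^2 + 2*g - 3) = (g + 1)*(g + 2)*(g + 3)*(g - 1)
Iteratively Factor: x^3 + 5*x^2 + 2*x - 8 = (x + 2)*(x^2 + 3*x - 4) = (x + 2)*(x + 4)*(x - 1)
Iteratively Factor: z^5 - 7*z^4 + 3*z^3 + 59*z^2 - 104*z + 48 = (z - 1)*(z^4 - 6*z^3 - 3*z^2 + 56*z - 48) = (z - 1)^2*(z^3 - 5*z^2 - 8*z + 48) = (z - 4)*(z - 1)^2*(z^2 - z - 12) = (z - 4)^2*(z - 1)^2*(z + 3)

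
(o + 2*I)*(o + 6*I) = o^2 + 8*I*o - 12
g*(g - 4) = g^2 - 4*g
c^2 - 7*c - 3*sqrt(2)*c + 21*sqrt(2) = (c - 7)*(c - 3*sqrt(2))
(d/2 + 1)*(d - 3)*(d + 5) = d^3/2 + 2*d^2 - 11*d/2 - 15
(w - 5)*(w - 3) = w^2 - 8*w + 15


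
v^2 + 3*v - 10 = (v - 2)*(v + 5)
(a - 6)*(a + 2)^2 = a^3 - 2*a^2 - 20*a - 24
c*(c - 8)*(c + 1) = c^3 - 7*c^2 - 8*c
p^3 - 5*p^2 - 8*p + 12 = (p - 6)*(p - 1)*(p + 2)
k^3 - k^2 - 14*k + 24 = (k - 3)*(k - 2)*(k + 4)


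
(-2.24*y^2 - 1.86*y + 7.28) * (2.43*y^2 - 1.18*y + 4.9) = -5.4432*y^4 - 1.8766*y^3 + 8.9092*y^2 - 17.7044*y + 35.672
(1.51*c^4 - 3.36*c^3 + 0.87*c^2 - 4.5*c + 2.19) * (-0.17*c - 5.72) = -0.2567*c^5 - 8.066*c^4 + 19.0713*c^3 - 4.2114*c^2 + 25.3677*c - 12.5268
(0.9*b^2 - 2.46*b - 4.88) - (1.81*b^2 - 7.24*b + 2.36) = -0.91*b^2 + 4.78*b - 7.24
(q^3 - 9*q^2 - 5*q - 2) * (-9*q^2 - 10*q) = -9*q^5 + 71*q^4 + 135*q^3 + 68*q^2 + 20*q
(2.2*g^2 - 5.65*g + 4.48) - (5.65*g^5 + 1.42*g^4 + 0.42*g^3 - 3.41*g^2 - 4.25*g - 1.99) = -5.65*g^5 - 1.42*g^4 - 0.42*g^3 + 5.61*g^2 - 1.4*g + 6.47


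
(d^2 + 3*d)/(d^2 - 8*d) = (d + 3)/(d - 8)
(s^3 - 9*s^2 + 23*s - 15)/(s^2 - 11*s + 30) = (s^2 - 4*s + 3)/(s - 6)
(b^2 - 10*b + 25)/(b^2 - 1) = (b^2 - 10*b + 25)/(b^2 - 1)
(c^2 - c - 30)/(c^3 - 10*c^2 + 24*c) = (c + 5)/(c*(c - 4))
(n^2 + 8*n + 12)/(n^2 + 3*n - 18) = (n + 2)/(n - 3)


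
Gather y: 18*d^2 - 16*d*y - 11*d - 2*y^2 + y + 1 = 18*d^2 - 11*d - 2*y^2 + y*(1 - 16*d) + 1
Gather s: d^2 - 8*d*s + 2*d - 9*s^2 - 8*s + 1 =d^2 + 2*d - 9*s^2 + s*(-8*d - 8) + 1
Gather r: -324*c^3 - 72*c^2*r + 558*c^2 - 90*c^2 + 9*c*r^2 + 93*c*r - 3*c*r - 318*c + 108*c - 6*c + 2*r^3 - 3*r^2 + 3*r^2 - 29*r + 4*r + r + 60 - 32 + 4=-324*c^3 + 468*c^2 + 9*c*r^2 - 216*c + 2*r^3 + r*(-72*c^2 + 90*c - 24) + 32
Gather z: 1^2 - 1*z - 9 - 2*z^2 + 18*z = -2*z^2 + 17*z - 8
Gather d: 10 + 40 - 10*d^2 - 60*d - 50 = -10*d^2 - 60*d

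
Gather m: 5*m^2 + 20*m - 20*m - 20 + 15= 5*m^2 - 5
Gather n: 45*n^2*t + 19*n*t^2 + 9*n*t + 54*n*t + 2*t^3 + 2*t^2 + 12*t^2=45*n^2*t + n*(19*t^2 + 63*t) + 2*t^3 + 14*t^2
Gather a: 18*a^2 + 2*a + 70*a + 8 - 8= 18*a^2 + 72*a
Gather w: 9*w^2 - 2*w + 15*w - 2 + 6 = 9*w^2 + 13*w + 4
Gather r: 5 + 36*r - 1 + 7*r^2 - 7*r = 7*r^2 + 29*r + 4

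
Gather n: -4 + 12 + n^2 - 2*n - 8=n^2 - 2*n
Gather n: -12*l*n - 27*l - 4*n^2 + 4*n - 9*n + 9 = -27*l - 4*n^2 + n*(-12*l - 5) + 9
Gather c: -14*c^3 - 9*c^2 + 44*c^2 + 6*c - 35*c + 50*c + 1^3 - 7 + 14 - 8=-14*c^3 + 35*c^2 + 21*c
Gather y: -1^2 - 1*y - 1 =-y - 2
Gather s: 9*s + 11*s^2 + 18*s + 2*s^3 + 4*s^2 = 2*s^3 + 15*s^2 + 27*s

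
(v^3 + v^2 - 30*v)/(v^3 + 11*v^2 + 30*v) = (v - 5)/(v + 5)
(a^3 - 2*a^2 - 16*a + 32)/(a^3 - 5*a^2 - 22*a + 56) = (a - 4)/(a - 7)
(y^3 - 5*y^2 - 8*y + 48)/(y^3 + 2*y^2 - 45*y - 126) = (y^2 - 8*y + 16)/(y^2 - y - 42)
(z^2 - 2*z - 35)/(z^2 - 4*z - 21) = (z + 5)/(z + 3)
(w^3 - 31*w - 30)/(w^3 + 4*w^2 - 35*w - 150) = (w + 1)/(w + 5)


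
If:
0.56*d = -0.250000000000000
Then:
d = -0.45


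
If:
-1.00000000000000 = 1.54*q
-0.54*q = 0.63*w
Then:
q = -0.65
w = 0.56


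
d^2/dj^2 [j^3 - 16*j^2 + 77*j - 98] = 6*j - 32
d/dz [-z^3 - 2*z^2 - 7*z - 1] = -3*z^2 - 4*z - 7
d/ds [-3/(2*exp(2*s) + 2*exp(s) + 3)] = (12*exp(s) + 6)*exp(s)/(2*exp(2*s) + 2*exp(s) + 3)^2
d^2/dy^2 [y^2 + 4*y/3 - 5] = 2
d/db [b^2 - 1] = 2*b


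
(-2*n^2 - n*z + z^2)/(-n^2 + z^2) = (-2*n + z)/(-n + z)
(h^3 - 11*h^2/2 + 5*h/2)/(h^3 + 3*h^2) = (2*h^2 - 11*h + 5)/(2*h*(h + 3))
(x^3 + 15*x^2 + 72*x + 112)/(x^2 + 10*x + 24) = (x^2 + 11*x + 28)/(x + 6)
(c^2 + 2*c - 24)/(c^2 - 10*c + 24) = (c + 6)/(c - 6)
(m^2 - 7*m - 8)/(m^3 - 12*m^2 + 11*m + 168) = (m + 1)/(m^2 - 4*m - 21)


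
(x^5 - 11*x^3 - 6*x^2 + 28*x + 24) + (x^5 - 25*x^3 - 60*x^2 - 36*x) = 2*x^5 - 36*x^3 - 66*x^2 - 8*x + 24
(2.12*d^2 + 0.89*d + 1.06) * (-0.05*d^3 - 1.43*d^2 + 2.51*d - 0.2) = -0.106*d^5 - 3.0761*d^4 + 3.9955*d^3 + 0.2941*d^2 + 2.4826*d - 0.212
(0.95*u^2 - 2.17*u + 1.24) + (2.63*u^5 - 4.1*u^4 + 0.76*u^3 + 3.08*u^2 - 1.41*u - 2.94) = 2.63*u^5 - 4.1*u^4 + 0.76*u^3 + 4.03*u^2 - 3.58*u - 1.7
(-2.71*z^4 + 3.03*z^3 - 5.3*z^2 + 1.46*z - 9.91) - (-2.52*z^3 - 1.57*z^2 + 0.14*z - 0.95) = -2.71*z^4 + 5.55*z^3 - 3.73*z^2 + 1.32*z - 8.96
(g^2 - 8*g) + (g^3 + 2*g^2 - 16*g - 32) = g^3 + 3*g^2 - 24*g - 32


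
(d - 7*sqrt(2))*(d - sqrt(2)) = d^2 - 8*sqrt(2)*d + 14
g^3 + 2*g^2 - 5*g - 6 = (g - 2)*(g + 1)*(g + 3)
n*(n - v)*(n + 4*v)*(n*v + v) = n^4*v + 3*n^3*v^2 + n^3*v - 4*n^2*v^3 + 3*n^2*v^2 - 4*n*v^3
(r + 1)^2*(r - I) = r^3 + 2*r^2 - I*r^2 + r - 2*I*r - I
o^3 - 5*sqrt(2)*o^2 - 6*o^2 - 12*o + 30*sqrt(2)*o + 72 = (o - 6)*(o - 6*sqrt(2))*(o + sqrt(2))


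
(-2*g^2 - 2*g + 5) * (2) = -4*g^2 - 4*g + 10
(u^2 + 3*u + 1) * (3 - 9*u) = -9*u^3 - 24*u^2 + 3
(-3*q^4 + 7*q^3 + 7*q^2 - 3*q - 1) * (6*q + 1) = -18*q^5 + 39*q^4 + 49*q^3 - 11*q^2 - 9*q - 1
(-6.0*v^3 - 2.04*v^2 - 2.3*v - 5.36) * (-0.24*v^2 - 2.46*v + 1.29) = 1.44*v^5 + 15.2496*v^4 - 2.1696*v^3 + 4.3128*v^2 + 10.2186*v - 6.9144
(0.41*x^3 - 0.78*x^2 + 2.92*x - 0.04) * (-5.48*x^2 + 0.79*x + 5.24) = -2.2468*x^5 + 4.5983*x^4 - 14.4694*x^3 - 1.5612*x^2 + 15.2692*x - 0.2096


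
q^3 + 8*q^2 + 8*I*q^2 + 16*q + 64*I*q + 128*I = (q + 4)^2*(q + 8*I)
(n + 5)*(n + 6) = n^2 + 11*n + 30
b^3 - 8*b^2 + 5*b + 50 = (b - 5)^2*(b + 2)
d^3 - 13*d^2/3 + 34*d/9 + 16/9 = (d - 8/3)*(d - 2)*(d + 1/3)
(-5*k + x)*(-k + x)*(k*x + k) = 5*k^3*x + 5*k^3 - 6*k^2*x^2 - 6*k^2*x + k*x^3 + k*x^2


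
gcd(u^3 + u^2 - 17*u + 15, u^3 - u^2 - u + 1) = u - 1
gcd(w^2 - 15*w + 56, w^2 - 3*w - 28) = w - 7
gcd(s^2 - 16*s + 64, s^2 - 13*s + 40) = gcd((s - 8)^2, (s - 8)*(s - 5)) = s - 8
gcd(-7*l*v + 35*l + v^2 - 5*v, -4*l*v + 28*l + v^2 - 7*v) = 1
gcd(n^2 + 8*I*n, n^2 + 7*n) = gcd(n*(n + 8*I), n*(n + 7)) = n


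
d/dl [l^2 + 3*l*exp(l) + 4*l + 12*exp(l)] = 3*l*exp(l) + 2*l + 15*exp(l) + 4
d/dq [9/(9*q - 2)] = -81/(9*q - 2)^2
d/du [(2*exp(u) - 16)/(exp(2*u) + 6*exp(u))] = 2*(-exp(2*u) + 16*exp(u) + 48)*exp(-u)/(exp(2*u) + 12*exp(u) + 36)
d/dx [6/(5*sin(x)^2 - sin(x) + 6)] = 6*(1 - 10*sin(x))*cos(x)/(5*sin(x)^2 - sin(x) + 6)^2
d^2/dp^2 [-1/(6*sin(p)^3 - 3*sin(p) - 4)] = 3*(-108*sin(p)^6 + 156*sin(p)^4 - 72*sin(p)^3 - 39*sin(p)^2 + 52*sin(p) + 6)/(-6*sin(p)^3 + 3*sin(p) + 4)^3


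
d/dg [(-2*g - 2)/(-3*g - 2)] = -2/(3*g + 2)^2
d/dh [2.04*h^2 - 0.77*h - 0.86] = 4.08*h - 0.77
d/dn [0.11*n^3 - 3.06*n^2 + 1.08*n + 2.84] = 0.33*n^2 - 6.12*n + 1.08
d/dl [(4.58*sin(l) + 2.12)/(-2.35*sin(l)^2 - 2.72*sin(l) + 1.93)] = (10.763*sin(l)^2 + 9.964*sin(l) + 14.6058)*cos(l)/(5.5225*sin(l)^4 + 12.784*sin(l)^3 - 1.6726*sin(l)^2 - 10.4992*sin(l) + 3.7249)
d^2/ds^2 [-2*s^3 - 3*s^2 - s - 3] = -12*s - 6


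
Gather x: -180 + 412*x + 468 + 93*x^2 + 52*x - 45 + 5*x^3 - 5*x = 5*x^3 + 93*x^2 + 459*x + 243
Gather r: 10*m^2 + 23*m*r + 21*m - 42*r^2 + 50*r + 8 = 10*m^2 + 21*m - 42*r^2 + r*(23*m + 50) + 8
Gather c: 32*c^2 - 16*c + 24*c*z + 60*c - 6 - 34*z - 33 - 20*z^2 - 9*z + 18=32*c^2 + c*(24*z + 44) - 20*z^2 - 43*z - 21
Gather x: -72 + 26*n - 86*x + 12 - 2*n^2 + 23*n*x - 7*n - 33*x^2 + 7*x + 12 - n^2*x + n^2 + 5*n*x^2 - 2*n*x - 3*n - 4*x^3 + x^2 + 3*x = -n^2 + 16*n - 4*x^3 + x^2*(5*n - 32) + x*(-n^2 + 21*n - 76) - 48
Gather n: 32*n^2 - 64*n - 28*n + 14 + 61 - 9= 32*n^2 - 92*n + 66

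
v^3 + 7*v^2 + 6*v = v*(v + 1)*(v + 6)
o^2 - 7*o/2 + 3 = (o - 2)*(o - 3/2)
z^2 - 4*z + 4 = (z - 2)^2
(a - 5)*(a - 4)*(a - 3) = a^3 - 12*a^2 + 47*a - 60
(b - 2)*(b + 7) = b^2 + 5*b - 14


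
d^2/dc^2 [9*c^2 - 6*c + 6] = 18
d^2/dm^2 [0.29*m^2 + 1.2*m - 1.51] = 0.580000000000000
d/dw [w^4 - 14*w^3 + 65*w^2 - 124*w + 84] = 4*w^3 - 42*w^2 + 130*w - 124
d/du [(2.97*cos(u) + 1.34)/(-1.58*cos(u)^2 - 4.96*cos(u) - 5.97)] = (-4.6926*cos(u)^2 - 4.2344*cos(u) + 11.0845)*sin(u)/(2.4964*cos(u)^4 + 15.6736*cos(u)^3 + 43.4668*cos(u)^2 + 59.2224*cos(u) + 35.6409)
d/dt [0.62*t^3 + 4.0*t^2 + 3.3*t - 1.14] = 1.86*t^2 + 8.0*t + 3.3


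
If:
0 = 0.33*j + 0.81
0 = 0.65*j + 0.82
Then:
No Solution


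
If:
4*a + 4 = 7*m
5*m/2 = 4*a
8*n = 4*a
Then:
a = 5/9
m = 8/9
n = 5/18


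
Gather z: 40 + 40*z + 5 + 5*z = 45*z + 45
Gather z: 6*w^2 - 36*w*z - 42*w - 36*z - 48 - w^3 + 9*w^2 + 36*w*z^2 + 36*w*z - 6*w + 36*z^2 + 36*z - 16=-w^3 + 15*w^2 - 48*w + z^2*(36*w + 36) - 64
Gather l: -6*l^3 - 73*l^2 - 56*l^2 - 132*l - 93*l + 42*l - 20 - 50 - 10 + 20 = -6*l^3 - 129*l^2 - 183*l - 60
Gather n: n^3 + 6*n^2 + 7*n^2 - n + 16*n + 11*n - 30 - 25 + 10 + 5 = n^3 + 13*n^2 + 26*n - 40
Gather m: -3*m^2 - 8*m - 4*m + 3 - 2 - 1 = -3*m^2 - 12*m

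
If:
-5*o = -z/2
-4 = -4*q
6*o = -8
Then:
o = -4/3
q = 1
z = -40/3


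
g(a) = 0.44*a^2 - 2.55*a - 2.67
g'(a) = 0.88*a - 2.55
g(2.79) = -6.36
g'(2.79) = -0.09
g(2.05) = -6.05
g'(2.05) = -0.75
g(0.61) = -4.06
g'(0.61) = -2.01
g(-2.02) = 4.28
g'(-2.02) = -4.33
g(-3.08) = 9.36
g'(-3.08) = -5.26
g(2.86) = -6.36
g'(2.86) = -0.03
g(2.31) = -6.21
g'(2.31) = -0.52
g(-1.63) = 2.66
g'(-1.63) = -3.98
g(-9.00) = 55.92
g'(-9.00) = -10.47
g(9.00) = 10.02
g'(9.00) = 5.37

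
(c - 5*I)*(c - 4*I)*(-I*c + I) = -I*c^3 - 9*c^2 + I*c^2 + 9*c + 20*I*c - 20*I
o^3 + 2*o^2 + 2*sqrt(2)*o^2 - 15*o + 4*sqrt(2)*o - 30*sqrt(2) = (o - 3)*(o + 5)*(o + 2*sqrt(2))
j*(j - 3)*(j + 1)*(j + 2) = j^4 - 7*j^2 - 6*j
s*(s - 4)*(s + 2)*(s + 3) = s^4 + s^3 - 14*s^2 - 24*s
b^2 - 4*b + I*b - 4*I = (b - 4)*(b + I)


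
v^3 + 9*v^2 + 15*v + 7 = (v + 1)^2*(v + 7)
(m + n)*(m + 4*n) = m^2 + 5*m*n + 4*n^2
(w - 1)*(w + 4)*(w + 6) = w^3 + 9*w^2 + 14*w - 24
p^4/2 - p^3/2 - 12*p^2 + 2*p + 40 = (p/2 + 1)*(p - 5)*(p - 2)*(p + 4)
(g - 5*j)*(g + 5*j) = g^2 - 25*j^2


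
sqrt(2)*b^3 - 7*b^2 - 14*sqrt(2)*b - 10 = (b - 5*sqrt(2))*(b + sqrt(2))*(sqrt(2)*b + 1)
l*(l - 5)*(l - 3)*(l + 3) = l^4 - 5*l^3 - 9*l^2 + 45*l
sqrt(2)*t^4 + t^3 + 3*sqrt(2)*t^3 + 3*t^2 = t^2*(t + 3)*(sqrt(2)*t + 1)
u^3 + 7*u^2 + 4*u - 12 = (u - 1)*(u + 2)*(u + 6)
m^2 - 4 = (m - 2)*(m + 2)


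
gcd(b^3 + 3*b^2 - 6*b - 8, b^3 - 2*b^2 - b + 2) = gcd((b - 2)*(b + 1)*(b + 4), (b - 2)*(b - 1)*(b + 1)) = b^2 - b - 2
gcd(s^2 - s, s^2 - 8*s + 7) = s - 1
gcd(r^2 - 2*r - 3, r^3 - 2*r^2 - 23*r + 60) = r - 3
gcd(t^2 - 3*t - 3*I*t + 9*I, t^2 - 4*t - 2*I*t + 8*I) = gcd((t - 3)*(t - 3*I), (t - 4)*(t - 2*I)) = 1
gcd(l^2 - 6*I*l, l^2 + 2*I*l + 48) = l - 6*I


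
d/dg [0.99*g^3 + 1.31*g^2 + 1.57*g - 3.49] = 2.97*g^2 + 2.62*g + 1.57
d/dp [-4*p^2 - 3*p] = -8*p - 3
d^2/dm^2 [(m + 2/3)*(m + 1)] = 2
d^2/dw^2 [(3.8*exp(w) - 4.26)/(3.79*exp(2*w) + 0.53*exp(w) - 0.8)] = (54.58358*exp(4*w) - 252.397324*exp(3*w) + 43.458414*exp(2*w) - 51.250714*exp(w) + 0.62576)*exp(w)/(54.439939*exp(6*w) + 22.838919*exp(5*w) - 31.280007*exp(4*w) - 9.492883*exp(3*w) + 6.60264*exp(2*w) + 1.0176*exp(w) - 0.512)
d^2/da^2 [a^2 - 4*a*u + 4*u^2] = 2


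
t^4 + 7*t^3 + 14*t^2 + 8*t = t*(t + 1)*(t + 2)*(t + 4)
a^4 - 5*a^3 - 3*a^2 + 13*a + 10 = (a - 5)*(a - 2)*(a + 1)^2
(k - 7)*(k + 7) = k^2 - 49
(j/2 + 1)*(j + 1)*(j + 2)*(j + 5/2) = j^4/2 + 15*j^3/4 + 41*j^2/4 + 12*j + 5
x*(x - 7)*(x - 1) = x^3 - 8*x^2 + 7*x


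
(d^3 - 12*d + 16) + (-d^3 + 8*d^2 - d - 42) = 8*d^2 - 13*d - 26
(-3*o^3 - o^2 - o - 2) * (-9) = 27*o^3 + 9*o^2 + 9*o + 18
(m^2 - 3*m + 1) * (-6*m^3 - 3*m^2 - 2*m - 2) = -6*m^5 + 15*m^4 + m^3 + m^2 + 4*m - 2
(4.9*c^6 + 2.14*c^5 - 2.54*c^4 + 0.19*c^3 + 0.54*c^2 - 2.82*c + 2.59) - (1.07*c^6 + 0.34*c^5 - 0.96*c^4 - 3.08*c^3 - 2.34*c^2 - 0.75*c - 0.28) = 3.83*c^6 + 1.8*c^5 - 1.58*c^4 + 3.27*c^3 + 2.88*c^2 - 2.07*c + 2.87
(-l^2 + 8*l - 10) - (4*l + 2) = -l^2 + 4*l - 12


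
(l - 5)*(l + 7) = l^2 + 2*l - 35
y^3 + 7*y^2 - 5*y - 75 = (y - 3)*(y + 5)^2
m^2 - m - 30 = (m - 6)*(m + 5)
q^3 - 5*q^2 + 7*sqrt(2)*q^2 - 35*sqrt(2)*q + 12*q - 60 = (q - 5)*(q + sqrt(2))*(q + 6*sqrt(2))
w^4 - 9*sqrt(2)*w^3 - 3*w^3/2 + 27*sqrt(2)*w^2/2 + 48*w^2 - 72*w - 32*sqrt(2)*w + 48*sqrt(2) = (w - 3/2)*(w - 4*sqrt(2))^2*(w - sqrt(2))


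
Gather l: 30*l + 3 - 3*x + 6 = 30*l - 3*x + 9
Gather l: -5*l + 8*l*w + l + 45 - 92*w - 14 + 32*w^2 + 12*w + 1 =l*(8*w - 4) + 32*w^2 - 80*w + 32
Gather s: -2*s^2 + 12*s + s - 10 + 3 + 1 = -2*s^2 + 13*s - 6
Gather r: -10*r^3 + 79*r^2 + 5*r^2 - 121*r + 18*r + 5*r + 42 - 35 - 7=-10*r^3 + 84*r^2 - 98*r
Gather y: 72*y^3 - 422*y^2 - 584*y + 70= 72*y^3 - 422*y^2 - 584*y + 70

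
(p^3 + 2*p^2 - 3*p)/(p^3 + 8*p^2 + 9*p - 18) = p/(p + 6)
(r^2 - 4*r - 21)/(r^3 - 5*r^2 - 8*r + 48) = (r - 7)/(r^2 - 8*r + 16)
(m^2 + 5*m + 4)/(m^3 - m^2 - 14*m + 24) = (m + 1)/(m^2 - 5*m + 6)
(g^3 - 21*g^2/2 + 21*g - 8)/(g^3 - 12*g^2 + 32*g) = (g^2 - 5*g/2 + 1)/(g*(g - 4))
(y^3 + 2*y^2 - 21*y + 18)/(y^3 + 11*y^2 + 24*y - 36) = (y - 3)/(y + 6)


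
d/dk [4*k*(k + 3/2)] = 8*k + 6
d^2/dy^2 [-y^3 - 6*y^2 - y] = -6*y - 12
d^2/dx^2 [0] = 0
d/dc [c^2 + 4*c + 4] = 2*c + 4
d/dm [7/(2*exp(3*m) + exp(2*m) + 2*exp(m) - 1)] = 14*(-3*exp(2*m) - exp(m) - 1)*exp(m)/(2*exp(3*m) + exp(2*m) + 2*exp(m) - 1)^2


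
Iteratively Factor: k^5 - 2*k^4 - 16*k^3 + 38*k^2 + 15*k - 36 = (k + 4)*(k^4 - 6*k^3 + 8*k^2 + 6*k - 9) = (k - 3)*(k + 4)*(k^3 - 3*k^2 - k + 3) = (k - 3)*(k - 1)*(k + 4)*(k^2 - 2*k - 3) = (k - 3)^2*(k - 1)*(k + 4)*(k + 1)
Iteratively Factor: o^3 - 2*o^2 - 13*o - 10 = (o + 1)*(o^2 - 3*o - 10) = (o + 1)*(o + 2)*(o - 5)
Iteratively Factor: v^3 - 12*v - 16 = (v + 2)*(v^2 - 2*v - 8) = (v - 4)*(v + 2)*(v + 2)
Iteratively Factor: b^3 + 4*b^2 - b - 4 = (b - 1)*(b^2 + 5*b + 4) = (b - 1)*(b + 4)*(b + 1)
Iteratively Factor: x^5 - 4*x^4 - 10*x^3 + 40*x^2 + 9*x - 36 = (x - 3)*(x^4 - x^3 - 13*x^2 + x + 12) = (x - 3)*(x + 1)*(x^3 - 2*x^2 - 11*x + 12) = (x - 4)*(x - 3)*(x + 1)*(x^2 + 2*x - 3) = (x - 4)*(x - 3)*(x + 1)*(x + 3)*(x - 1)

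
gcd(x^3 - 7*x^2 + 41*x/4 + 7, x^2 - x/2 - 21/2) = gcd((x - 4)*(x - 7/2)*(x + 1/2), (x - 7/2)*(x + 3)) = x - 7/2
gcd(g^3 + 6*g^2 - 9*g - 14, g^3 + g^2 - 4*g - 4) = g^2 - g - 2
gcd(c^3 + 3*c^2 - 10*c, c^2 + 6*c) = c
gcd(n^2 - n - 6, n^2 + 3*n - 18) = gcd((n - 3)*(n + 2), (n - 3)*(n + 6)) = n - 3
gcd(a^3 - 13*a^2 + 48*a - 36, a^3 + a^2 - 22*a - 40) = 1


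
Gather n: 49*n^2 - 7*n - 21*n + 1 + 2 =49*n^2 - 28*n + 3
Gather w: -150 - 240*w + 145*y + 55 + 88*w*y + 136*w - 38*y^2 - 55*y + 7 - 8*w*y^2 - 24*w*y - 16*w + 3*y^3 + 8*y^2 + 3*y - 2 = w*(-8*y^2 + 64*y - 120) + 3*y^3 - 30*y^2 + 93*y - 90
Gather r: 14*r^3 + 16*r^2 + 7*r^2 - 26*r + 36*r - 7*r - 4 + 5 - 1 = 14*r^3 + 23*r^2 + 3*r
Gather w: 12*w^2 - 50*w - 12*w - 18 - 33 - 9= 12*w^2 - 62*w - 60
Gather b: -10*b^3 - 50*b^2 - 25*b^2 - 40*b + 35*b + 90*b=-10*b^3 - 75*b^2 + 85*b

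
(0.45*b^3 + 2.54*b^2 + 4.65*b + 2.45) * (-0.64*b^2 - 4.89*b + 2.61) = -0.288*b^5 - 3.8261*b^4 - 14.2221*b^3 - 17.6771*b^2 + 0.156000000000001*b + 6.3945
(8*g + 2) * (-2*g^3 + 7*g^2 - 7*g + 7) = -16*g^4 + 52*g^3 - 42*g^2 + 42*g + 14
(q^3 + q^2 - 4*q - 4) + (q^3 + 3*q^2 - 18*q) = 2*q^3 + 4*q^2 - 22*q - 4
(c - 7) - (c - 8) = 1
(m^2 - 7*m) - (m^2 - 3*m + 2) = -4*m - 2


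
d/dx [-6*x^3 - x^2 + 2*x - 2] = -18*x^2 - 2*x + 2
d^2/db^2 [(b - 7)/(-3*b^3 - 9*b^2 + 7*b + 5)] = 2*(-(b - 7)*(9*b^2 + 18*b - 7)^2 + (9*b^2 + 18*b + 9*(b - 7)*(b + 1) - 7)*(3*b^3 + 9*b^2 - 7*b - 5))/(3*b^3 + 9*b^2 - 7*b - 5)^3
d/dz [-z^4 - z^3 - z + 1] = -4*z^3 - 3*z^2 - 1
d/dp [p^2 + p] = 2*p + 1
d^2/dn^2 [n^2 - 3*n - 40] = 2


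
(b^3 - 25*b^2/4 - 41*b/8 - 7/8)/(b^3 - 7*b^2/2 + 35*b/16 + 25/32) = 4*(2*b^2 - 13*b - 7)/(8*b^2 - 30*b + 25)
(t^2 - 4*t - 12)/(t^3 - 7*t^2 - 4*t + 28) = (t - 6)/(t^2 - 9*t + 14)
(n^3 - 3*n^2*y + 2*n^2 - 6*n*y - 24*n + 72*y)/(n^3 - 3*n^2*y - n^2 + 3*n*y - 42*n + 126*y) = (n - 4)/(n - 7)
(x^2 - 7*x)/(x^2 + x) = (x - 7)/(x + 1)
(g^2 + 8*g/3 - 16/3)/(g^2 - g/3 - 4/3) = (g + 4)/(g + 1)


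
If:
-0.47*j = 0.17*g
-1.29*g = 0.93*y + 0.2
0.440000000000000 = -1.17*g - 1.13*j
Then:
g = -0.58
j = 0.21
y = 0.59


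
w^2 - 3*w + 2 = (w - 2)*(w - 1)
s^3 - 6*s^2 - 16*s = s*(s - 8)*(s + 2)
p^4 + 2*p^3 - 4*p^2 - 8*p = p*(p - 2)*(p + 2)^2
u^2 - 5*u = u*(u - 5)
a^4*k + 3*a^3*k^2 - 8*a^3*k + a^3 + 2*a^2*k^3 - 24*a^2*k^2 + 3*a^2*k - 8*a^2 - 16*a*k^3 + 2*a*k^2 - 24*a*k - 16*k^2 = (a - 8)*(a + k)*(a + 2*k)*(a*k + 1)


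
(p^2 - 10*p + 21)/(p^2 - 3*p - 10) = (-p^2 + 10*p - 21)/(-p^2 + 3*p + 10)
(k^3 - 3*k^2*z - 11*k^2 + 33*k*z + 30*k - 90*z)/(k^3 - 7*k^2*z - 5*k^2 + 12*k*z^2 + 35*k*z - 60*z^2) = (6 - k)/(-k + 4*z)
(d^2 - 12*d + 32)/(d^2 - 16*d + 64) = (d - 4)/(d - 8)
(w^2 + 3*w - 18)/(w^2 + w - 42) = (w^2 + 3*w - 18)/(w^2 + w - 42)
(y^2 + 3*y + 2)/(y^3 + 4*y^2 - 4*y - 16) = (y + 1)/(y^2 + 2*y - 8)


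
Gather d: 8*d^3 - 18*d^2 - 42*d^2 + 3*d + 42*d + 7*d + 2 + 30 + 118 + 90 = 8*d^3 - 60*d^2 + 52*d + 240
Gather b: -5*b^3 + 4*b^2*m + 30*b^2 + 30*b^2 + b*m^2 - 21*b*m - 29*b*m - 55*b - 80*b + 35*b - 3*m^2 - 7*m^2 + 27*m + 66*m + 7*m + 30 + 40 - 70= -5*b^3 + b^2*(4*m + 60) + b*(m^2 - 50*m - 100) - 10*m^2 + 100*m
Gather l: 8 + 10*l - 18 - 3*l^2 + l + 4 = -3*l^2 + 11*l - 6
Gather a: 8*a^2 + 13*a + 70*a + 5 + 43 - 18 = 8*a^2 + 83*a + 30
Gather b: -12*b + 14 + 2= 16 - 12*b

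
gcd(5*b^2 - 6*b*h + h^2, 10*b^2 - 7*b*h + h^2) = 5*b - h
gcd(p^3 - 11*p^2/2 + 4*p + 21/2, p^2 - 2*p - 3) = p^2 - 2*p - 3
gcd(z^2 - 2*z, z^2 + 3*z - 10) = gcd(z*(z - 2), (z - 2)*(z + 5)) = z - 2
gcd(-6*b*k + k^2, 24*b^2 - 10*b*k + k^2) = 6*b - k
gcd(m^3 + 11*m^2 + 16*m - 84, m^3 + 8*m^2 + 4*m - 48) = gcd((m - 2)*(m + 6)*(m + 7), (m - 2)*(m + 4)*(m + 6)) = m^2 + 4*m - 12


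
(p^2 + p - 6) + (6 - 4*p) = p^2 - 3*p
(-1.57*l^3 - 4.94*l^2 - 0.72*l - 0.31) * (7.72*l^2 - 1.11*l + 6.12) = -12.1204*l^5 - 36.3941*l^4 - 9.6834*l^3 - 31.8268*l^2 - 4.0623*l - 1.8972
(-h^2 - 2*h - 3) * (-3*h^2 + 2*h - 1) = 3*h^4 + 4*h^3 + 6*h^2 - 4*h + 3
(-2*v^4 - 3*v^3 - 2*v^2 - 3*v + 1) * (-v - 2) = 2*v^5 + 7*v^4 + 8*v^3 + 7*v^2 + 5*v - 2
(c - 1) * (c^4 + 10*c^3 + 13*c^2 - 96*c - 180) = c^5 + 9*c^4 + 3*c^3 - 109*c^2 - 84*c + 180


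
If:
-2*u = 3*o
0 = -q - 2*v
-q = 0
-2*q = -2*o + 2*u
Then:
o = 0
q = 0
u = 0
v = 0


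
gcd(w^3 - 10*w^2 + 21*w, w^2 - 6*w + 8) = 1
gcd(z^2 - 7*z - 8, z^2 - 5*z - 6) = z + 1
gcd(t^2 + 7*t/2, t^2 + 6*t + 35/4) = t + 7/2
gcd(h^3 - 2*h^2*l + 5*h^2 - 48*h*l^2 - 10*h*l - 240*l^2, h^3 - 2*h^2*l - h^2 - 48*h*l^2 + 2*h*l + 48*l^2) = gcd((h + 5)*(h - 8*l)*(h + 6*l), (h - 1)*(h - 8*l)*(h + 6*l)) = h^2 - 2*h*l - 48*l^2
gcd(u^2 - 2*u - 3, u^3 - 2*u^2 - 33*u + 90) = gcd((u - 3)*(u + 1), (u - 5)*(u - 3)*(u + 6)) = u - 3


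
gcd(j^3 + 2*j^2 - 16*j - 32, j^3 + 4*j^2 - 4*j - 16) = j^2 + 6*j + 8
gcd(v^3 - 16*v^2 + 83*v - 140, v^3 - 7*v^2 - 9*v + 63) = v - 7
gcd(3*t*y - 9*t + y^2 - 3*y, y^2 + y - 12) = y - 3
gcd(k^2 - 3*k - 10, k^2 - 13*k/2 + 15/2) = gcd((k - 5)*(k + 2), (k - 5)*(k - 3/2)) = k - 5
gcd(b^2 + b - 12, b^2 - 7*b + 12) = b - 3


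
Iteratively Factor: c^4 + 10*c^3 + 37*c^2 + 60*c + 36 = (c + 2)*(c^3 + 8*c^2 + 21*c + 18) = (c + 2)*(c + 3)*(c^2 + 5*c + 6) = (c + 2)*(c + 3)^2*(c + 2)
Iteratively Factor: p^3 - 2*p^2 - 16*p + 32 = (p - 2)*(p^2 - 16) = (p - 4)*(p - 2)*(p + 4)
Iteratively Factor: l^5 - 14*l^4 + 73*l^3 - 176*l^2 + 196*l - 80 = (l - 5)*(l^4 - 9*l^3 + 28*l^2 - 36*l + 16) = (l - 5)*(l - 2)*(l^3 - 7*l^2 + 14*l - 8) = (l - 5)*(l - 2)*(l - 1)*(l^2 - 6*l + 8) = (l - 5)*(l - 4)*(l - 2)*(l - 1)*(l - 2)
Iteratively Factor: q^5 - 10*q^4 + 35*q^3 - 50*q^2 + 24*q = (q - 4)*(q^4 - 6*q^3 + 11*q^2 - 6*q) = q*(q - 4)*(q^3 - 6*q^2 + 11*q - 6) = q*(q - 4)*(q - 2)*(q^2 - 4*q + 3) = q*(q - 4)*(q - 3)*(q - 2)*(q - 1)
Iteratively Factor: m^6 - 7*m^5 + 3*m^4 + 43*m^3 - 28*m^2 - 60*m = (m - 2)*(m^5 - 5*m^4 - 7*m^3 + 29*m^2 + 30*m) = (m - 2)*(m + 2)*(m^4 - 7*m^3 + 7*m^2 + 15*m) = (m - 5)*(m - 2)*(m + 2)*(m^3 - 2*m^2 - 3*m) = (m - 5)*(m - 2)*(m + 1)*(m + 2)*(m^2 - 3*m) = m*(m - 5)*(m - 2)*(m + 1)*(m + 2)*(m - 3)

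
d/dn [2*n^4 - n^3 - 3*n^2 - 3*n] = 8*n^3 - 3*n^2 - 6*n - 3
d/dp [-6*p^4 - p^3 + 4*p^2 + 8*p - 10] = -24*p^3 - 3*p^2 + 8*p + 8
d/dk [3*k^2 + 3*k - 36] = 6*k + 3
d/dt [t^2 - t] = 2*t - 1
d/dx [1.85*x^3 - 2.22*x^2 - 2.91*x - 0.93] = 5.55*x^2 - 4.44*x - 2.91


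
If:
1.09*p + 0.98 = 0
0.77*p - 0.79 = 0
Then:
No Solution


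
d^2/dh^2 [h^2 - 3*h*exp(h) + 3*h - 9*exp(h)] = -3*h*exp(h) - 15*exp(h) + 2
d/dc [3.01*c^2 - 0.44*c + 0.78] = 6.02*c - 0.44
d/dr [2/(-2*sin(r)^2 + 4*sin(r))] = 2*(sin(r) - 1)*cos(r)/((sin(r) - 2)^2*sin(r)^2)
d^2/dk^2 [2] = 0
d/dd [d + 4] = 1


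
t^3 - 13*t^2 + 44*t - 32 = (t - 8)*(t - 4)*(t - 1)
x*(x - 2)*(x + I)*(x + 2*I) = x^4 - 2*x^3 + 3*I*x^3 - 2*x^2 - 6*I*x^2 + 4*x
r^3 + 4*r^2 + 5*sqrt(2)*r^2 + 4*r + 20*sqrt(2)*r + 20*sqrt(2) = (r + 2)^2*(r + 5*sqrt(2))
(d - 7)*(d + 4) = d^2 - 3*d - 28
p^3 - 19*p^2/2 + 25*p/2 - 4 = (p - 8)*(p - 1)*(p - 1/2)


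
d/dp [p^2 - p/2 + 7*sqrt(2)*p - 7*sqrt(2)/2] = 2*p - 1/2 + 7*sqrt(2)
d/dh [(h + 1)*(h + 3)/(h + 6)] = (h^2 + 12*h + 21)/(h^2 + 12*h + 36)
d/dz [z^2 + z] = 2*z + 1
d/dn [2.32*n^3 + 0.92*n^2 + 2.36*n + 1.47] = 6.96*n^2 + 1.84*n + 2.36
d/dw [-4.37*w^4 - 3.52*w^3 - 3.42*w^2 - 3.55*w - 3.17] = -17.48*w^3 - 10.56*w^2 - 6.84*w - 3.55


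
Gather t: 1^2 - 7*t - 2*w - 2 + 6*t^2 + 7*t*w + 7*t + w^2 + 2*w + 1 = 6*t^2 + 7*t*w + w^2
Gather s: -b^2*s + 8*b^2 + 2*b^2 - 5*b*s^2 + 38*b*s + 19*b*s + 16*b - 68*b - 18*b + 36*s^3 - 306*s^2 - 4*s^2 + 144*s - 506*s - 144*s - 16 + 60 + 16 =10*b^2 - 70*b + 36*s^3 + s^2*(-5*b - 310) + s*(-b^2 + 57*b - 506) + 60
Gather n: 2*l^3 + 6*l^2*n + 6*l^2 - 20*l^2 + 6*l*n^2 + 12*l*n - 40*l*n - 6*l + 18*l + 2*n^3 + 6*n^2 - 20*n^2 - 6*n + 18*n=2*l^3 - 14*l^2 + 12*l + 2*n^3 + n^2*(6*l - 14) + n*(6*l^2 - 28*l + 12)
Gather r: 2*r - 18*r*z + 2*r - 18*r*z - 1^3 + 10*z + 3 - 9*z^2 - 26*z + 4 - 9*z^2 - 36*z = r*(4 - 36*z) - 18*z^2 - 52*z + 6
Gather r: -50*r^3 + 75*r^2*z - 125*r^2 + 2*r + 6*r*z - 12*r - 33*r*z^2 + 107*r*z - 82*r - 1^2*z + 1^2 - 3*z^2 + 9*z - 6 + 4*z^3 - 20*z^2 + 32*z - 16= -50*r^3 + r^2*(75*z - 125) + r*(-33*z^2 + 113*z - 92) + 4*z^3 - 23*z^2 + 40*z - 21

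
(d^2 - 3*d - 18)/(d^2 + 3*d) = (d - 6)/d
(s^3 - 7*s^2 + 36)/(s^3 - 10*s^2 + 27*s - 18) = (s + 2)/(s - 1)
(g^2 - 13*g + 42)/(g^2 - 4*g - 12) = (g - 7)/(g + 2)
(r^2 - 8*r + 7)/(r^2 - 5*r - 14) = (r - 1)/(r + 2)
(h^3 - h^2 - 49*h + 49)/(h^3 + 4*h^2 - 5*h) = (h^2 - 49)/(h*(h + 5))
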